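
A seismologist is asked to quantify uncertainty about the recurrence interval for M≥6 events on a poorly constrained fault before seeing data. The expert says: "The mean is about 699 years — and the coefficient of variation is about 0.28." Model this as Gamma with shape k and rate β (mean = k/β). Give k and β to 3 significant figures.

k ≈ 12.8, β ≈ 0.0182

For Gamma(k, rate β): mean = k/β, variance = k/β², so CV = 1/√k.
CV = 0.28, hence k = 1/CV² = 12.8.
Then β = k/mean = 12.8/699 = 0.0182.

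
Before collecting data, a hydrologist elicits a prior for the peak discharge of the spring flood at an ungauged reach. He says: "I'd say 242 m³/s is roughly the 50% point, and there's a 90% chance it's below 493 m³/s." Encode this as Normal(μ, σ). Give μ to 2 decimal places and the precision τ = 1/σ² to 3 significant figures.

The p-quantile of Normal(μ,σ) is μ + z_p·σ, with z_{0.5} = 0 and z_{0.9} = 1.282.
Eliminate σ: μ = (z₂·x₁ − z₁·x₂)/(z₂ − z₁) = (1.282·242 − (0)·493)/1.282 = 242.00.
Then σ = (x₂ − x₁)/(z₂ − z₁) = (493 − 242)/1.282 = 195.86.
Precision τ = 1/σ² = 1/195.9² = 2.61e-05.

μ = 242.00, τ = 2.61e-05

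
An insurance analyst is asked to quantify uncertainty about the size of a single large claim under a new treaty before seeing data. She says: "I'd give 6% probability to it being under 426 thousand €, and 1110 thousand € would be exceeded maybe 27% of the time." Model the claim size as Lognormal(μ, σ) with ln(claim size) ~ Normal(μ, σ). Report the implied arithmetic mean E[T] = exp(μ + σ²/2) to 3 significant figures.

E[T] ≈ 934 thousand €

If T ~ Lognormal(μ,σ) then ln T ~ Normal(μ,σ), so the p-quantile of ln T is μ + z_p·σ.
ln(426) = 6.054 and ln(1110) = 7.012; z_{0.06} = -1.555, z_{0.73} = 0.6128.
σ = (7.012 − 6.054)/(0.6128 − (-1.555)) = 0.442.
μ = 6.054 − (-1.555)·0.442 = 6.741.
E[T] = exp(μ + σ²/2) = exp(6.741 + 0.0976) = 934 thousand €.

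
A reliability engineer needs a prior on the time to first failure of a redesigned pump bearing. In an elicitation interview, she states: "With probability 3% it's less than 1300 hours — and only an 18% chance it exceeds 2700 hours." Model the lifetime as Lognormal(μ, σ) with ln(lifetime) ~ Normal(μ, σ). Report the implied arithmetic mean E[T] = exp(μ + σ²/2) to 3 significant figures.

E[T] ≈ 2200 hours

If T ~ Lognormal(μ,σ) then ln T ~ Normal(μ,σ), so the p-quantile of ln T is μ + z_p·σ.
ln(1300) = 7.17 and ln(2700) = 7.901; z_{0.03} = -1.881, z_{0.82} = 0.9154.
σ = (7.901 − 7.17)/(0.9154 − (-1.881)) = 0.261.
μ = 7.17 − (-1.881)·0.261 = 7.662.
E[T] = exp(μ + σ²/2) = exp(7.662 + 0.0342) = 2200 hours.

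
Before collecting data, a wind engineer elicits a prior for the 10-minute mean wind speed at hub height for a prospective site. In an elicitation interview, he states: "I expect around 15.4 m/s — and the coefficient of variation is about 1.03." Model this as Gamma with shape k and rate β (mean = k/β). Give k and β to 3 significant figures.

For Gamma(k, rate β): mean = k/β, variance = k/β², so CV = 1/√k.
CV = 1.03, hence k = 1/CV² = 0.943.
Then β = k/mean = 0.943/15.4 = 0.0612.

k ≈ 0.943, β ≈ 0.0612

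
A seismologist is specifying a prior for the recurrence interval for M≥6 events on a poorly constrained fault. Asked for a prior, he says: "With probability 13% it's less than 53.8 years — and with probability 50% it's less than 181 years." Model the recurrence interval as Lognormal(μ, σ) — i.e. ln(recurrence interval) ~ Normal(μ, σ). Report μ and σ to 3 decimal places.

μ ≈ 5.198, σ ≈ 1.077

If T ~ Lognormal(μ,σ) then ln T ~ Normal(μ,σ), so the p-quantile of ln T is μ + z_p·σ.
ln(53.8) = 3.985 and ln(181) = 5.198; z_{0.13} = -1.126, z_{0.5} = 0.
σ = (5.198 − 3.985)/(0 − (-1.126)) = 1.077.
μ = 3.985 − (-1.126)·1.077 = 5.198.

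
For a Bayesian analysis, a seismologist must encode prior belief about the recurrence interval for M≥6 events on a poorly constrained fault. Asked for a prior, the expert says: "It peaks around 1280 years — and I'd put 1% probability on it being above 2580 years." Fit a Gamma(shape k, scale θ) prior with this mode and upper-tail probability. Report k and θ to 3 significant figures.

k ≈ 11, θ ≈ 128

Gamma(k,θ) with k>1 has mode (k−1)θ, so θ = 1280/(k−1).
Need P(X < 2580) = 0.99 with θ tied to k this way. Start at k = 2, θ = 1280: P(X<2580) ≈ 0.598.
Too low — raise k to concentrate. Iterating converges to k ≈ 11.
Then θ = 1280/(11−1) ≈ 128.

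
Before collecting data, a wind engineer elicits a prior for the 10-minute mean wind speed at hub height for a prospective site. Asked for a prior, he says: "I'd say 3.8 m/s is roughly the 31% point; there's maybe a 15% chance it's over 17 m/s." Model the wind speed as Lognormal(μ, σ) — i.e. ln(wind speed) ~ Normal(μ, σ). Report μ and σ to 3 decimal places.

If T ~ Lognormal(μ,σ) then ln T ~ Normal(μ,σ), so the p-quantile of ln T is μ + z_p·σ.
ln(3.8) = 1.335 and ln(17) = 2.833; z_{0.31} = -0.4959, z_{0.85} = 1.036.
σ = (2.833 − 1.335)/(1.036 − (-0.4959)) = 0.978.
μ = 1.335 − (-0.4959)·0.978 = 1.820.

μ ≈ 1.820, σ ≈ 0.978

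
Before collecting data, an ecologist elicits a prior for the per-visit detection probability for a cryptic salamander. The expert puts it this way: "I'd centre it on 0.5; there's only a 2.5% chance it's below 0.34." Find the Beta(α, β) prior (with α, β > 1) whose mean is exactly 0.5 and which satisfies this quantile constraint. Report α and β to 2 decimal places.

With mean 0.5 fixed, write α = 0.5s, β = 0.5s where s = α+β.
Need P(θ < 0.34) = 0.025 under Beta(0.5s, 0.5s). Normal approximation: (q−m)/√(m(1−m)/s) ≈ z_{0.025} = -1.96, so s ≈ 0.5·0.5·(-1.96)²/(0.34−0.5)² = 37.5.
At s = 37.5: P(θ<0.34) ≈ 0.023. Adjusting to match 0.025 gives s ≈ 36.05.
So α = 0.5·36.05 ≈ 18.03, β = 0.5·36.05 ≈ 18.03.

α ≈ 18.03, β ≈ 18.03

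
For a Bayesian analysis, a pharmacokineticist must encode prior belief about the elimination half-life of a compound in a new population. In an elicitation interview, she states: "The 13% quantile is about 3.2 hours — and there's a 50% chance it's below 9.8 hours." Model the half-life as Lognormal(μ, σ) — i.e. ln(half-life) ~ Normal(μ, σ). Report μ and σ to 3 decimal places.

If T ~ Lognormal(μ,σ) then ln T ~ Normal(μ,σ), so the p-quantile of ln T is μ + z_p·σ.
ln(3.2) = 1.163 and ln(9.8) = 2.282; z_{0.13} = -1.126, z_{0.5} = 0.
σ = (2.282 − 1.163)/(0 − (-1.126)) = 0.994.
μ = 1.163 − (-1.126)·0.994 = 2.282.

μ ≈ 2.282, σ ≈ 0.994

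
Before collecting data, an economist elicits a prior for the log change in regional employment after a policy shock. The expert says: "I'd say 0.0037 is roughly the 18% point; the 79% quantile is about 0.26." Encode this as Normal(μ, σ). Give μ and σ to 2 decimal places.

μ = 0.14, σ = 0.15

For Normal(μ,σ), the p-quantile is μ + z_p·σ. Here z_{0.18} = -0.9154, z_{0.79} = 0.8064.
So 0.0037 = μ − 0.9154σ and 0.26 = μ + 0.8064σ.
Subtracting: σ = (0.26 − 0.0037)/(0.8064 − (-0.9154)) = 0.15.
Then μ = 0.0037 − (-0.9154)·0.15 = 0.14.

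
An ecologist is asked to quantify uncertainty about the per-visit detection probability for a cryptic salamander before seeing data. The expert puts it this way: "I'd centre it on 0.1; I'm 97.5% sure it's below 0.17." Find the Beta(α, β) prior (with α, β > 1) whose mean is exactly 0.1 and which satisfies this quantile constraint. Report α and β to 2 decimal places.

With mean 0.1 fixed, write α = 0.1s, β = 0.9s where s = α+β.
Need P(θ < 0.17) = 0.975 under Beta(0.1s, 0.9s). Normal approximation: (q−m)/√(m(1−m)/s) ≈ z_{0.975} = 1.96, so s ≈ 0.1·0.9·(1.96)²/(0.17−0.1)² = 70.6.
At s = 70.6: P(θ<0.17) ≈ 0.961. Adjusting to match 0.975 gives s ≈ 88.72.
So α = 0.1·88.72 ≈ 8.87, β = 0.9·88.72 ≈ 79.85.

α ≈ 8.87, β ≈ 79.85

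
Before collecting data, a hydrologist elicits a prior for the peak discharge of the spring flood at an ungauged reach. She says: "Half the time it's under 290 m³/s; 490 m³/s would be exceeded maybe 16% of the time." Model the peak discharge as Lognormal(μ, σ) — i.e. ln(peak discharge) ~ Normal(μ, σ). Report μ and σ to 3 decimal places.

If T ~ Lognormal(μ,σ) then ln T ~ Normal(μ,σ), so the p-quantile of ln T is μ + z_p·σ.
ln(290) = 5.67 and ln(490) = 6.194; z_{0.5} = 0, z_{0.84} = 0.9945.
σ = (6.194 − 5.67)/(0.9945 − (0)) = 0.527.
μ = 5.67 − (0)·0.527 = 5.670.

μ ≈ 5.670, σ ≈ 0.527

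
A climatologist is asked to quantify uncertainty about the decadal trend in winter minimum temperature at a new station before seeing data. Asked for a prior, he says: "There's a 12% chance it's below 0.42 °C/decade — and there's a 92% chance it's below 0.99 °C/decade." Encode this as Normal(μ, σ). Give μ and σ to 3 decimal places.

For Normal(μ,σ), the p-quantile is μ + z_p·σ. Here z_{0.12} = -1.175, z_{0.92} = 1.405.
So 0.42 = μ − 1.175σ and 0.99 = μ + 1.405σ.
Subtracting: σ = (0.99 − 0.42)/(1.405 − (-1.175)) = 0.221.
Then μ = 0.42 − (-1.175)·0.221 = 0.680.

μ = 0.680, σ = 0.221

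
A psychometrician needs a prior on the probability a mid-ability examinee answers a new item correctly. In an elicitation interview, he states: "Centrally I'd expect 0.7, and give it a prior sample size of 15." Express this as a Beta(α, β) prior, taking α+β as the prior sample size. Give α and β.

Under the effective-sample-size interpretation, Beta(α, β) has prior mean α/(α+β) and prior sample size α+β.
So α+β = 15 and α/(α+β) = 0.7, giving α = 0.7·15 = 10.5 and β = 15 − 10.5 = 4.5.

α = 10.5, β = 4.5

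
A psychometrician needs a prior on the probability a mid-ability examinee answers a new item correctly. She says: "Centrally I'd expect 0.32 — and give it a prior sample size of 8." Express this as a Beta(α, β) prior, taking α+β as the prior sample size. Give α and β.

α = 2.56, β = 5.44

Under the effective-sample-size interpretation, Beta(α, β) has prior mean α/(α+β) and prior sample size α+β.
So α+β = 8 and α/(α+β) = 0.32, giving α = 0.32·8 = 2.56 and β = 8 − 2.56 = 5.44.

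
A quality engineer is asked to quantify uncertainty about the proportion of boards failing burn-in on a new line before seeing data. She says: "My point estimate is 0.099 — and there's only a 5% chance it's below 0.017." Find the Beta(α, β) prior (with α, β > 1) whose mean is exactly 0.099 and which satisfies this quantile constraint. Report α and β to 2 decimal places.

α ≈ 1.84, β ≈ 16.79

With mean 0.099 fixed, write α = 0.099s, β = 0.901s where s = α+β.
Need P(θ < 0.017) = 0.05 under Beta(0.099s, 0.901s). Normal approximation: (q−m)/√(m(1−m)/s) ≈ z_{0.05} = -1.64, so s ≈ 0.099·0.901·(-1.64)²/(0.017−0.099)² = 35.9.
At s = 35.9: P(θ<0.017) ≈ 0.007. Adjusting to match 0.05 gives s ≈ 18.64.
So α = 0.099·18.64 ≈ 1.84, β = 0.901·18.64 ≈ 16.79.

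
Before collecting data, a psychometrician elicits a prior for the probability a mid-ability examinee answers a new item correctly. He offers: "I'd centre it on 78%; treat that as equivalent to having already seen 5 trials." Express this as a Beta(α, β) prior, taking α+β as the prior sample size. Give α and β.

Under the effective-sample-size interpretation, Beta(α, β) has prior mean α/(α+β) and prior sample size α+β.
So α+β = 5 and α/(α+β) = 0.78, giving α = 0.78·5 = 3.9 and β = 5 − 3.9 = 1.1.

α = 3.9, β = 1.1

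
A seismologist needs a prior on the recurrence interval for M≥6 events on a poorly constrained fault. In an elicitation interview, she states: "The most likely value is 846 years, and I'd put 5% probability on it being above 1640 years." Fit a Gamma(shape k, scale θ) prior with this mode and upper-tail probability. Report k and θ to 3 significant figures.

k ≈ 7.34, θ ≈ 133

Gamma(k,θ) with k>1 has mode (k−1)θ, so θ = 846/(k−1).
Need P(X < 1640) = 0.95 with θ tied to k this way. Start at k = 2, θ = 846: P(X<1640) ≈ 0.577.
Too low — raise k to concentrate. Iterating converges to k ≈ 7.34.
Then θ = 846/(7.34−1) ≈ 133.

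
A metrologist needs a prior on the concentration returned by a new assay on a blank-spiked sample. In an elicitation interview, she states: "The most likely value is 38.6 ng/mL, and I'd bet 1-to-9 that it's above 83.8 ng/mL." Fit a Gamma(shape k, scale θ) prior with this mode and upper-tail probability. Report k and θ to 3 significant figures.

Gamma(k,θ) with k>1 has mode (k−1)θ, so θ = 38.6/(k−1).
Need P(X < 83.8) = 0.9 with θ tied to k this way. Start at k = 2, θ = 38.6: P(X<83.8) ≈ 0.638.
Too low — raise k to concentrate. Iterating converges to k ≈ 4.2.
Then θ = 38.6/(4.2−1) ≈ 12.1.

k ≈ 4.2, θ ≈ 12.1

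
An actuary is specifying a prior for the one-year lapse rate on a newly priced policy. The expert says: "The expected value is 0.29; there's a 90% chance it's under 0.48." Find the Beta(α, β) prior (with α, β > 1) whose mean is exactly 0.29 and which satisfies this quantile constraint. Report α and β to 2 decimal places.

With mean 0.29 fixed, write α = 0.29s, β = 0.71s where s = α+β.
Need P(θ < 0.48) = 0.9 under Beta(0.29s, 0.71s). Normal approximation: (q−m)/√(m(1−m)/s) ≈ z_{0.9} = 1.28, so s ≈ 0.29·0.71·(1.28)²/(0.48−0.29)² = 9.4.
At s = 9.4: P(θ<0.48) ≈ 0.895. Adjusting to match 0.9 gives s ≈ 9.85.
So α = 0.29·9.85 ≈ 2.86, β = 0.71·9.85 ≈ 6.99.

α ≈ 2.86, β ≈ 6.99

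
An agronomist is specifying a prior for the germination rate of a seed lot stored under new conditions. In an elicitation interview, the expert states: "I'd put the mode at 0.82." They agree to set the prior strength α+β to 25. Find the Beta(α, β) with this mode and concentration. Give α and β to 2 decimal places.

For α,β > 1 the Beta mode is (α−1)/(α+β−2). With α+β = 25, the mode is (α−1)/23.
Set (α−1)/23 = 0.82 → α = 1 + 0.82·23 = 19.86.
β = 25 − α = 5.14.

α = 19.86, β = 5.14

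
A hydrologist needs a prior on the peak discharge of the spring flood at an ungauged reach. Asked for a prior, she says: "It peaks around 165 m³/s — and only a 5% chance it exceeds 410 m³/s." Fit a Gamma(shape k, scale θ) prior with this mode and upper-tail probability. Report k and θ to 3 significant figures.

Gamma(k,θ) with k>1 has mode (k−1)θ, so θ = 165/(k−1).
Need P(X < 410) = 0.95 with θ tied to k this way. Start at k = 2, θ = 165: P(X<410) ≈ 0.710.
Too low — raise k to concentrate. Iterating converges to k ≈ 4.28.
Then θ = 165/(4.28−1) ≈ 50.3.

k ≈ 4.28, θ ≈ 50.3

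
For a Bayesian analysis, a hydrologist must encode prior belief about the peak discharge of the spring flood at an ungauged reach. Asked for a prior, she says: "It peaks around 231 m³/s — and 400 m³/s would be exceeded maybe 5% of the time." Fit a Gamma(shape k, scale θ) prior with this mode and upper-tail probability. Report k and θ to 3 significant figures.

Gamma(k,θ) with k>1 has mode (k−1)θ, so θ = 231/(k−1).
Need P(X < 400) = 0.95 with θ tied to k this way. Start at k = 2, θ = 231: P(X<400) ≈ 0.517.
Too low — raise k to concentrate. Iterating converges to k ≈ 10.3.
Then θ = 231/(10.3−1) ≈ 25.

k ≈ 10.3, θ ≈ 25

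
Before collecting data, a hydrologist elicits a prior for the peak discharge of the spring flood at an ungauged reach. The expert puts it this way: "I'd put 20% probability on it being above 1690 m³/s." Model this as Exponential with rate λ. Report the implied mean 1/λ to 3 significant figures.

mean ≈ 1050 m³/s

P(T > 1690.0) = e^(−λ·1690.0) = 0.2, so λ = −ln(0.2)/1690.0 = 0.000952.
Mean = 1/λ = 1050 m³/s.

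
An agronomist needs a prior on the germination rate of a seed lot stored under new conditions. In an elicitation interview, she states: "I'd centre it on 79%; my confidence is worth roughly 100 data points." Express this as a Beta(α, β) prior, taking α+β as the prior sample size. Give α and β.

α = 79, β = 21

Under the effective-sample-size interpretation, Beta(α, β) has prior mean α/(α+β) and prior sample size α+β.
So α+β = 100 and α/(α+β) = 0.79, giving α = 0.79·100 = 79 and β = 100 − 79 = 21.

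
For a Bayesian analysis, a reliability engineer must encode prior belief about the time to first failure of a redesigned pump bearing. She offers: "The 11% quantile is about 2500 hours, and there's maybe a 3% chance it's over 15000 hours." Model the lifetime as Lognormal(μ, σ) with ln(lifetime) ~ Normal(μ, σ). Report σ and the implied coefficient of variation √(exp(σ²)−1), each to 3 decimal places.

σ ≈ 0.577, CV ≈ 0.628

If T ~ Lognormal(μ,σ) then ln T ~ Normal(μ,σ), so the p-quantile of ln T is μ + z_p·σ.
ln(2500) = 7.824 and ln(15000) = 9.616; z_{0.11} = -1.227, z_{0.97} = 1.881.
σ = (9.616 − 7.824)/(1.881 − (-1.227)) = 0.577.
μ = 7.824 − (-1.227)·0.577 = 8.531.
CV = √(exp(σ²)−1) = √(exp(0.3325)−1) = 0.628.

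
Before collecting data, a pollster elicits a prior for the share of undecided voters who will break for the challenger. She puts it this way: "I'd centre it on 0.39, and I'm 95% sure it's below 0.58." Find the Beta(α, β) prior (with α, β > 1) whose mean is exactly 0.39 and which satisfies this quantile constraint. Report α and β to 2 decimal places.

With mean 0.39 fixed, write α = 0.39s, β = 0.61s where s = α+β.
Need P(θ < 0.58) = 0.95 under Beta(0.39s, 0.61s). Normal approximation: (q−m)/√(m(1−m)/s) ≈ z_{0.95} = 1.64, so s ≈ 0.39·0.61·(1.64)²/(0.58−0.39)² = 17.8.
At s = 17.8: P(θ<0.58) ≈ 0.948. Adjusting to match 0.95 gives s ≈ 18.28.
So α = 0.39·18.28 ≈ 7.13, β = 0.61·18.28 ≈ 11.15.

α ≈ 7.13, β ≈ 11.15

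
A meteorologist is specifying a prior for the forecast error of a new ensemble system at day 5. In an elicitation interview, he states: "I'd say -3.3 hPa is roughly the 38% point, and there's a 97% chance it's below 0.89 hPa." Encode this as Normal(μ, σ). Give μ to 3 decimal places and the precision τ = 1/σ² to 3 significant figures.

For Normal(μ,σ), the p-quantile is μ + z_p·σ. Here z_{0.38} = -0.3055, z_{0.97} = 1.881.
So -3.3 = μ − 0.3055σ and 0.89 = μ + 1.881σ.
Subtracting: σ = (0.89 − -3.3)/(1.881 − (-0.3055)) = 1.917.
Then μ = -3.3 − (-0.3055)·1.917 = -2.715.
Precision τ = 1/σ² = 1/1.917² = 0.272.

μ = -2.715, τ = 0.272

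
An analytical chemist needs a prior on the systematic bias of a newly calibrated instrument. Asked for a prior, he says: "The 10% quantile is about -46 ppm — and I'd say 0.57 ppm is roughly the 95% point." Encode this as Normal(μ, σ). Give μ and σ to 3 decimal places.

μ = -25.606, σ = 15.914

The p-quantile of Normal(μ,σ) is μ + z_p·σ, with z_{0.1} = -1.282 and z_{0.95} = 1.645.
Eliminate σ: μ = (z₂·x₁ − z₁·x₂)/(z₂ − z₁) = (1.645·-46 − (-1.282)·0.57)/2.926 = -25.606.
Then σ = (x₂ − x₁)/(z₂ − z₁) = (0.57 − -46)/2.926 = 15.914.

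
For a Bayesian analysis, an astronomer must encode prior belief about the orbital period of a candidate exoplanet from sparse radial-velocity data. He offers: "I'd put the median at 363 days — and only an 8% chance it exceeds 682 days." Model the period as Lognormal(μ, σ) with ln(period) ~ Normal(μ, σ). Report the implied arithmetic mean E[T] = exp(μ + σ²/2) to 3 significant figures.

E[T] ≈ 401 days

If T ~ Lognormal(μ,σ) then ln T ~ Normal(μ,σ), so the p-quantile of ln T is μ + z_p·σ.
ln(363) = 5.894 and ln(682) = 6.525; z_{0.5} = 0, z_{0.92} = 1.405.
σ = (6.525 − 5.894)/(1.405 − (0)) = 0.449.
μ = 5.894 − (0)·0.449 = 5.894.
E[T] = exp(μ + σ²/2) = exp(5.894 + 0.1007) = 401 days.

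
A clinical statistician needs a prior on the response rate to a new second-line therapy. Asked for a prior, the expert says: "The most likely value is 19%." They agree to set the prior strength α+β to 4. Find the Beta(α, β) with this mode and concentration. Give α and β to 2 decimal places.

For α,β > 1 the Beta mode is (α−1)/(α+β−2). With α+β = 4, the mode is (α−1)/2.
Set (α−1)/2 = 0.19 → α = 1 + 0.19·2 = 1.38.
β = 4 − α = 2.62.

α = 1.38, β = 2.62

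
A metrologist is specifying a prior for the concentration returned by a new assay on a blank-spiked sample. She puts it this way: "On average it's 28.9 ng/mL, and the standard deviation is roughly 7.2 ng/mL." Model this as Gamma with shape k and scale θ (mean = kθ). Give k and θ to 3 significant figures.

For Gamma(k, scale θ): mean = kθ, variance = kθ², so CV = 1/√k.
CV = SD/mean = 7.2/28.9 = 0.2491, hence k = 1/CV² = 16.1.
Then θ = mean/k = 28.9/16.1 = 1.79.

k ≈ 16.1, θ ≈ 1.79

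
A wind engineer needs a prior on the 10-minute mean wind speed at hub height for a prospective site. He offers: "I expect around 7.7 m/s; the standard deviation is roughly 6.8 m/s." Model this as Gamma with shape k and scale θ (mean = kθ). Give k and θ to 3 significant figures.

k ≈ 1.28, θ ≈ 6.01

For Gamma(k, scale θ): mean = kθ, variance = kθ², so CV = 1/√k.
CV = SD/mean = 6.8/7.7 = 0.8831, hence k = 1/CV² = 1.28.
Then θ = mean/k = 7.7/1.28 = 6.01.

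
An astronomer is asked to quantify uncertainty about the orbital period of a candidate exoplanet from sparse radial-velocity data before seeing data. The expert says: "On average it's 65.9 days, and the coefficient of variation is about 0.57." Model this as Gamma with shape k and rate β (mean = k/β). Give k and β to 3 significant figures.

k ≈ 3.08, β ≈ 0.0467

For Gamma(k, rate β): mean = k/β, variance = k/β², so CV = 1/√k.
CV = 0.57, hence k = 1/CV² = 3.08.
Then β = k/mean = 3.08/65.9 = 0.0467.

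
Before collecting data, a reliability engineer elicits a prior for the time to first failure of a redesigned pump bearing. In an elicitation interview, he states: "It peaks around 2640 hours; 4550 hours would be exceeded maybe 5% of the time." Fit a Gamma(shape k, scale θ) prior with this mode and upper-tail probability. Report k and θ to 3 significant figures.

Gamma(k,θ) with k>1 has mode (k−1)θ, so θ = 2640/(k−1).
Need P(X < 4550) = 0.95 with θ tied to k this way. Start at k = 2, θ = 2640: P(X<4550) ≈ 0.514.
Too low — raise k to concentrate. Iterating converges to k ≈ 10.4.
Then θ = 2640/(10.4−1) ≈ 280.

k ≈ 10.4, θ ≈ 280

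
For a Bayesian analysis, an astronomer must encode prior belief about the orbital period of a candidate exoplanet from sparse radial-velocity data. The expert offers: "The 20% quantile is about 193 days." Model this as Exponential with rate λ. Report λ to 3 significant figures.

P(T < 193.0) = 1 − e^(−λ·193.0) = 0.2, so λ = −ln(1−0.2)/193.0 = −ln(0.8)/193.0 = 0.00116.

λ ≈ 0.00116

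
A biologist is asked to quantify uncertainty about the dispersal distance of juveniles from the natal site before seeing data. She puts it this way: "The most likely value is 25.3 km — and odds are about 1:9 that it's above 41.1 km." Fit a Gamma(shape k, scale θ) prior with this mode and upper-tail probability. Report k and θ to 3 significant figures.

k ≈ 9, θ ≈ 3.16

Gamma(k,θ) with k>1 has mode (k−1)θ, so θ = 25.3/(k−1).
Need P(X < 41.1) = 0.9 with θ tied to k this way. Start at k = 2, θ = 25.3: P(X<41.1) ≈ 0.483.
Too low — raise k to concentrate. Iterating converges to k ≈ 9.
Then θ = 25.3/(9−1) ≈ 3.16.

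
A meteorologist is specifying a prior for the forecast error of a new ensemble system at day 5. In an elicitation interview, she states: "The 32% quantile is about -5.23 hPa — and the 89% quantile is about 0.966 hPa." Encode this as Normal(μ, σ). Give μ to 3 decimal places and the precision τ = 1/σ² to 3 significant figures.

μ = -3.520, τ = 0.0748

The p-quantile of Normal(μ,σ) is μ + z_p·σ, with z_{0.32} = -0.4677 and z_{0.89} = 1.227.
Eliminate σ: μ = (z₂·x₁ − z₁·x₂)/(z₂ − z₁) = (1.227·-5.23 − (-0.4677)·0.966)/1.694 = -3.520.
Then σ = (x₂ − x₁)/(z₂ − z₁) = (0.966 − -5.23)/1.694 = 3.657.
Precision τ = 1/σ² = 1/3.657² = 0.0748.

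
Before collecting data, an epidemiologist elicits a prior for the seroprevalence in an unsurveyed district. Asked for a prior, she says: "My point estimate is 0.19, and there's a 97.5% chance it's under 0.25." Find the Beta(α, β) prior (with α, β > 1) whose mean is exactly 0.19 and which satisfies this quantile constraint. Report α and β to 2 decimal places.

α ≈ 34.50, β ≈ 147.08

With mean 0.19 fixed, write α = 0.19s, β = 0.81s where s = α+β.
Need P(θ < 0.25) = 0.975 under Beta(0.19s, 0.81s). Normal approximation: (q−m)/√(m(1−m)/s) ≈ z_{0.975} = 1.96, so s ≈ 0.19·0.81·(1.96)²/(0.25−0.19)² = 164.2.
At s = 164.2: P(θ<0.25) ≈ 0.969. Adjusting to match 0.975 gives s ≈ 181.59.
So α = 0.19·181.59 ≈ 34.50, β = 0.81·181.59 ≈ 147.08.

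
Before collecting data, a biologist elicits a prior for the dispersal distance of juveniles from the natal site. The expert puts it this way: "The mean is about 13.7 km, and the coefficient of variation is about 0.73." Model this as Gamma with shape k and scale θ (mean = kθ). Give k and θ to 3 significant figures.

For Gamma(k, scale θ): mean = kθ, variance = kθ², so CV = 1/√k.
CV = 0.73, hence k = 1/CV² = 1.88.
Then θ = mean/k = 13.7/1.88 = 7.3.

k ≈ 1.88, θ ≈ 7.3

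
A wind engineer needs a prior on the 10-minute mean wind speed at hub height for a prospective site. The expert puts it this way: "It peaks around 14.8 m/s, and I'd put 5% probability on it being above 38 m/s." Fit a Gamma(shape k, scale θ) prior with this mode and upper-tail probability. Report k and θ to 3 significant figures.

Gamma(k,θ) with k>1 has mode (k−1)θ, so θ = 14.8/(k−1).
Need P(X < 38) = 0.95 with θ tied to k this way. Start at k = 2, θ = 14.8: P(X<38) ≈ 0.726.
Too low — raise k to concentrate. Iterating converges to k ≈ 4.04.
Then θ = 14.8/(4.04−1) ≈ 4.86.

k ≈ 4.04, θ ≈ 4.86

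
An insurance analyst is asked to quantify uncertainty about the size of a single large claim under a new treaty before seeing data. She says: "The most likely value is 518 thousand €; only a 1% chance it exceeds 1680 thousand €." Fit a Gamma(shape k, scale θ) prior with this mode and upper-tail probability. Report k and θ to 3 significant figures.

k ≈ 4.19, θ ≈ 162

Gamma(k,θ) with k>1 has mode (k−1)θ, so θ = 518/(k−1).
Need P(X < 1680) = 0.99 with θ tied to k this way. Start at k = 2, θ = 518: P(X<1680) ≈ 0.834.
Too low — raise k to concentrate. Iterating converges to k ≈ 4.19.
Then θ = 518/(4.19−1) ≈ 162.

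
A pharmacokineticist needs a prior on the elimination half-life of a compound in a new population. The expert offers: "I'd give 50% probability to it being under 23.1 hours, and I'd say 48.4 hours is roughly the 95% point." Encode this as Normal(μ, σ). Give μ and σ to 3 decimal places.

For Normal(μ,σ), the p-quantile is μ + z_p·σ. Here z_{0.5} = 0, z_{0.95} = 1.645.
So 23.1 = μ + 0σ and 48.4 = μ + 1.645σ.
Subtracting: σ = (48.4 − 23.1)/(1.645 − (0)) = 15.381.
Then μ = 23.1 − (0)·15.381 = 23.100.

μ = 23.100, σ = 15.381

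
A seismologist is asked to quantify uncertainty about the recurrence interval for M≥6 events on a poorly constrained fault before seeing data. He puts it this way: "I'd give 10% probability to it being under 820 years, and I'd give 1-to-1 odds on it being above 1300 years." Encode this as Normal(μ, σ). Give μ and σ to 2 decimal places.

For Normal(μ,σ), the p-quantile is μ + z_p·σ. Here z_{0.1} = -1.282, z_{0.5} = 0.
So 820 = μ − 1.282σ and 1300 = μ + 0σ.
Subtracting: σ = (1300 − 820)/(0 − (-1.282)) = 374.55.
Then μ = 820 − (-1.282)·374.55 = 1300.00.

μ = 1300.00, σ = 374.55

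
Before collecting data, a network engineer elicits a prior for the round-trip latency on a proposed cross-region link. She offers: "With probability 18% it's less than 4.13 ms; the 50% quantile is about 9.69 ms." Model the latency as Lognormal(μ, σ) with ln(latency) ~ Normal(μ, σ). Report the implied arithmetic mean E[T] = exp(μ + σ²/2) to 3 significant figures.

E[T] ≈ 15 ms

If T ~ Lognormal(μ,σ) then ln T ~ Normal(μ,σ), so the p-quantile of ln T is μ + z_p·σ.
ln(4.13) = 1.418 and ln(9.69) = 2.271; z_{0.18} = -0.9154, z_{0.5} = 0.
σ = (2.271 − 1.418)/(0 − (-0.9154)) = 0.932.
μ = 1.418 − (-0.9154)·0.932 = 2.271.
E[T] = exp(μ + σ²/2) = exp(2.271 + 0.4340) = 15 ms.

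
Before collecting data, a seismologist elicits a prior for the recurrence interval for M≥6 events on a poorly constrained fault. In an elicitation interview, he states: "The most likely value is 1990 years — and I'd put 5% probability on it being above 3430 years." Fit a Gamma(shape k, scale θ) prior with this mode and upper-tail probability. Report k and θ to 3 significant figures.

Gamma(k,θ) with k>1 has mode (k−1)θ, so θ = 1990/(k−1).
Need P(X < 3430) = 0.95 with θ tied to k this way. Start at k = 2, θ = 1990: P(X<3430) ≈ 0.514.
Too low — raise k to concentrate. Iterating converges to k ≈ 10.4.
Then θ = 1990/(10.4−1) ≈ 211.

k ≈ 10.4, θ ≈ 211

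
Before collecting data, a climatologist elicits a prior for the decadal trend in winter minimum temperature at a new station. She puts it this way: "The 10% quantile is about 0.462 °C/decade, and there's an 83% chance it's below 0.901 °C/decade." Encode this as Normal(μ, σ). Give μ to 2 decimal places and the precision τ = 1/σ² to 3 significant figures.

For Normal(μ,σ), the p-quantile is μ + z_p·σ. Here z_{0.1} = -1.282, z_{0.83} = 0.9542.
So 0.462 = μ − 1.282σ and 0.901 = μ + 0.9542σ.
Subtracting: σ = (0.901 − 0.462)/(0.9542 − (-1.282)) = 0.20.
Then μ = 0.462 − (-1.282)·0.20 = 0.71.
Precision τ = 1/σ² = 1/0.1964² = 25.9.

μ = 0.71, τ = 25.9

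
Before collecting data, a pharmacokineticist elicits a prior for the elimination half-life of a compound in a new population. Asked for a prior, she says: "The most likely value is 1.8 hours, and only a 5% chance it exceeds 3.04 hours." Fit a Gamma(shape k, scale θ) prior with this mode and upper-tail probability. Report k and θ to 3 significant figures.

Gamma(k,θ) with k>1 has mode (k−1)θ, so θ = 1.8/(k−1).
Need P(X < 3.04) = 0.95 with θ tied to k this way. Start at k = 2, θ = 1.8: P(X<3.04) ≈ 0.503.
Too low — raise k to concentrate. Iterating converges to k ≈ 11.2.
Then θ = 1.8/(11.2−1) ≈ 0.177.

k ≈ 11.2, θ ≈ 0.177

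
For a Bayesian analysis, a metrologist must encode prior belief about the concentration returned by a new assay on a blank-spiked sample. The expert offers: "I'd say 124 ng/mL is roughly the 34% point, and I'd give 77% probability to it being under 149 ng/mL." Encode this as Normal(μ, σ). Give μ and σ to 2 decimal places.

The p-quantile of Normal(μ,σ) is μ + z_p·σ, with z_{0.34} = -0.4125 and z_{0.77} = 0.7388.
Eliminate σ: μ = (z₂·x₁ − z₁·x₂)/(z₂ − z₁) = (0.7388·124 − (-0.4125)·149)/1.151 = 132.96.
Then σ = (x₂ − x₁)/(z₂ − z₁) = (149 − 124)/1.151 = 21.71.

μ = 132.96, σ = 21.71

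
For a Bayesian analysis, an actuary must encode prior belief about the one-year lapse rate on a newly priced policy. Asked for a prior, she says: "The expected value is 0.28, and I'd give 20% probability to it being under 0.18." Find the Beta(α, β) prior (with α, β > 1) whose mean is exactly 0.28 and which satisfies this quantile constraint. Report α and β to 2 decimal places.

α ≈ 4.15, β ≈ 10.67

With mean 0.28 fixed, write α = 0.28s, β = 0.72s where s = α+β.
Need P(θ < 0.18) = 0.2 under Beta(0.28s, 0.72s). Normal approximation: (q−m)/√(m(1−m)/s) ≈ z_{0.2} = -0.842, so s ≈ 0.28·0.72·(-0.842)²/(0.18−0.28)² = 14.3.
At s = 14.3: P(θ<0.18) ≈ 0.205. Adjusting to match 0.2 gives s ≈ 14.82.
So α = 0.28·14.82 ≈ 4.15, β = 0.72·14.82 ≈ 10.67.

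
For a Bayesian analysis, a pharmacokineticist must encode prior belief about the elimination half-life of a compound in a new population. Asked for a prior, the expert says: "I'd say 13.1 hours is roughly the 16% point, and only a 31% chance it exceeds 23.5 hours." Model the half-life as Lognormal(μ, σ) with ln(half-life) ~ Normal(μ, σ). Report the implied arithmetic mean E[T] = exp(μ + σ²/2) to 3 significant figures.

If T ~ Lognormal(μ,σ) then ln T ~ Normal(μ,σ), so the p-quantile of ln T is μ + z_p·σ.
ln(13.1) = 2.573 and ln(23.5) = 3.157; z_{0.16} = -0.9945, z_{0.69} = 0.4959.
σ = (3.157 − 2.573)/(0.4959 − (-0.9945)) = 0.392.
μ = 2.573 − (-0.9945)·0.392 = 2.963.
E[T] = exp(μ + σ²/2) = exp(2.963 + 0.0769) = 20.9 hours.

E[T] ≈ 20.9 hours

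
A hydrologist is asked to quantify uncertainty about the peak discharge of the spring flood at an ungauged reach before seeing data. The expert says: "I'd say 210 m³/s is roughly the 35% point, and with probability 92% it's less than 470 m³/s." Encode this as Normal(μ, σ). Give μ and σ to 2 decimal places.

For Normal(μ,σ), the p-quantile is μ + z_p·σ. Here z_{0.35} = -0.3853, z_{0.92} = 1.405.
So 210 = μ − 0.3853σ and 470 = μ + 1.405σ.
Subtracting: σ = (470 − 210)/(1.405 − (-0.3853)) = 145.22.
Then μ = 210 − (-0.3853)·145.22 = 265.96.

μ = 265.96, σ = 145.22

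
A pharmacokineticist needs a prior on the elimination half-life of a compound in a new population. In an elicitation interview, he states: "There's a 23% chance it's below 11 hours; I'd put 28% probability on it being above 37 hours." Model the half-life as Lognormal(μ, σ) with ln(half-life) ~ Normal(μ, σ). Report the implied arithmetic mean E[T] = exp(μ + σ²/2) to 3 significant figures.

E[T] ≈ 33 hours

If T ~ Lognormal(μ,σ) then ln T ~ Normal(μ,σ), so the p-quantile of ln T is μ + z_p·σ.
ln(11) = 2.398 and ln(37) = 3.611; z_{0.23} = -0.7388, z_{0.72} = 0.5828.
σ = (3.611 − 2.398)/(0.5828 − (-0.7388)) = 0.918.
μ = 2.398 − (-0.7388)·0.918 = 3.076.
E[T] = exp(μ + σ²/2) = exp(3.076 + 0.4212) = 33 hours.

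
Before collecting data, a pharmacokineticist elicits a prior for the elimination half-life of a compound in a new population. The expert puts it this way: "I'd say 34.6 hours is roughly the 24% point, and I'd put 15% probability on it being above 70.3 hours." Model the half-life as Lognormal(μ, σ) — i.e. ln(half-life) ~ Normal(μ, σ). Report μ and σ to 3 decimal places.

μ ≈ 3.831, σ ≈ 0.407

If T ~ Lognormal(μ,σ) then ln T ~ Normal(μ,σ), so the p-quantile of ln T is μ + z_p·σ.
ln(34.6) = 3.544 and ln(70.3) = 4.253; z_{0.24} = -0.7063, z_{0.85} = 1.036.
σ = (4.253 − 3.544)/(1.036 − (-0.7063)) = 0.407.
μ = 3.544 − (-0.7063)·0.407 = 3.831.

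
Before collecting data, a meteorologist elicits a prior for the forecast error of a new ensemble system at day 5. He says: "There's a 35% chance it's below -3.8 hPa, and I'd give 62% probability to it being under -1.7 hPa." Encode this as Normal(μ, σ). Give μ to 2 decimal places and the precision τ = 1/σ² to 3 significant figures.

For Normal(μ,σ), the p-quantile is μ + z_p·σ. Here z_{0.35} = -0.3853, z_{0.62} = 0.3055.
So -3.8 = μ − 0.3853σ and -1.7 = μ + 0.3055σ.
Subtracting: σ = (-1.7 − -3.8)/(0.3055 − (-0.3853)) = 3.04.
Then μ = -3.8 − (-0.3853)·3.04 = -2.63.
Precision τ = 1/σ² = 1/3.04² = 0.108.

μ = -2.63, τ = 0.108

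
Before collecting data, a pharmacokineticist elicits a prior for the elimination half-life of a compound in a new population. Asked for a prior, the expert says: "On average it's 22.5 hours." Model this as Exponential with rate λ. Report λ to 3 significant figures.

λ ≈ 0.0444

Exponential mean = 1/λ, so λ = 1/22.5 = 0.0444.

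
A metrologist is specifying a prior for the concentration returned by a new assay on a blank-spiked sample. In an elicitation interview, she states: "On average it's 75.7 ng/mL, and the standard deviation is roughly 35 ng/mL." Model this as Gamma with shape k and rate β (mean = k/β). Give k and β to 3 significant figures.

For Gamma(k, rate β): mean = k/β, variance = k/β², so CV = 1/√k.
CV = SD/mean = 35/75.7 = 0.4624, hence k = 1/CV² = 4.68.
Then β = k/mean = 4.68/75.7 = 0.0618.

k ≈ 4.68, β ≈ 0.0618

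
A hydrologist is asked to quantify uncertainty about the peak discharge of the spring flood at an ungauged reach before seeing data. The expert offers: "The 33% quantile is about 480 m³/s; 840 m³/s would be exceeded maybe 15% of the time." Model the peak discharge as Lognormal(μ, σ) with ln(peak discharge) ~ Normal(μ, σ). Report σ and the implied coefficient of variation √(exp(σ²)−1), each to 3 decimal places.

If T ~ Lognormal(μ,σ) then ln T ~ Normal(μ,σ), so the p-quantile of ln T is μ + z_p·σ.
ln(480) = 6.174 and ln(840) = 6.733; z_{0.33} = -0.4399, z_{0.85} = 1.036.
σ = (6.733 − 6.174)/(1.036 − (-0.4399)) = 0.379.
μ = 6.174 − (-0.4399)·0.379 = 6.341.
CV = √(exp(σ²)−1) = √(exp(0.1437)−1) = 0.393.

σ ≈ 0.379, CV ≈ 0.393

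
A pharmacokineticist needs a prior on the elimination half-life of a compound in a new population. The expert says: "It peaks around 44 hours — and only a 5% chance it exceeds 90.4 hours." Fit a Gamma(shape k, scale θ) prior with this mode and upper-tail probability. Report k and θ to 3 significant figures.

k ≈ 6.34, θ ≈ 8.25

Gamma(k,θ) with k>1 has mode (k−1)θ, so θ = 44/(k−1).
Need P(X < 90.4) = 0.95 with θ tied to k this way. Start at k = 2, θ = 44: P(X<90.4) ≈ 0.609.
Too low — raise k to concentrate. Iterating converges to k ≈ 6.34.
Then θ = 44/(6.34−1) ≈ 8.25.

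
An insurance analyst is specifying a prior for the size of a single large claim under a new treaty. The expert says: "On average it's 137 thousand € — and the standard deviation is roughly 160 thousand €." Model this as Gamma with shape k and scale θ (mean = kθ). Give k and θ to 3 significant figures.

For Gamma(k, scale θ): mean = kθ, variance = kθ², so CV = 1/√k.
CV = SD/mean = 160/137 = 1.168, hence k = 1/CV² = 0.733.
Then θ = mean/k = 137/0.733 = 187.

k ≈ 0.733, θ ≈ 187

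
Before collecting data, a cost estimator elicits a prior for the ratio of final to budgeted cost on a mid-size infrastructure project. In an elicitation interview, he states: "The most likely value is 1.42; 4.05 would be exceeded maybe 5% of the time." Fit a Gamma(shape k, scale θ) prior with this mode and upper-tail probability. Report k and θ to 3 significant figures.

k ≈ 3.43, θ ≈ 0.584

Gamma(k,θ) with k>1 has mode (k−1)θ, so θ = 1.42/(k−1).
Need P(X < 4.05) = 0.95 with θ tied to k this way. Start at k = 2, θ = 1.42: P(X<4.05) ≈ 0.778.
Too low — raise k to concentrate. Iterating converges to k ≈ 3.43.
Then θ = 1.42/(3.43−1) ≈ 0.584.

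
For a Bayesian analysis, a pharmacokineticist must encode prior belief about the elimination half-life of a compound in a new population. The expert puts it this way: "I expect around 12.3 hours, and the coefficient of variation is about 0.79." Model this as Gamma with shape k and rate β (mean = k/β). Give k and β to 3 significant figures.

k ≈ 1.6, β ≈ 0.13

For Gamma(k, rate β): mean = k/β, variance = k/β², so CV = 1/√k.
CV = 0.79, hence k = 1/CV² = 1.6.
Then β = k/mean = 1.6/12.3 = 0.13.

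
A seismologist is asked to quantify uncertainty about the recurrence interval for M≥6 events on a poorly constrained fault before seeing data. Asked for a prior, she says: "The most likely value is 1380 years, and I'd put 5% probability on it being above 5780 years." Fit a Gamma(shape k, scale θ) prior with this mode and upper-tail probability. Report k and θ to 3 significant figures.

k ≈ 2.21, θ ≈ 1140

Gamma(k,θ) with k>1 has mode (k−1)θ, so θ = 1380/(k−1).
Need P(X < 5780) = 0.95 with θ tied to k this way. Start at k = 2, θ = 1380: P(X<5780) ≈ 0.921.
Too low — raise k to concentrate. Iterating converges to k ≈ 2.21.
Then θ = 1380/(2.21−1) ≈ 1140.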